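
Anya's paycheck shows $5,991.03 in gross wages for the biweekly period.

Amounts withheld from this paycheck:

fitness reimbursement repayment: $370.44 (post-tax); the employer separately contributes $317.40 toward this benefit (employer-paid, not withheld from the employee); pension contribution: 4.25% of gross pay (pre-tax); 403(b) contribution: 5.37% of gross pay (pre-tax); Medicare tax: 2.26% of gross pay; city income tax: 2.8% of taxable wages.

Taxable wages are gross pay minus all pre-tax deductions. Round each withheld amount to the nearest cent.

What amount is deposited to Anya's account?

Pension contribution: $5,991.03 × 0.0425 = $254.62
403(b) contribution: $5,991.03 × 0.0537 = $321.72
Pre-tax total = $254.62 + $321.72 = $576.34
Taxable wages = $5,991.03 − $576.34 = $5,414.69
City income tax: $5,414.69 × 0.028 = $151.61
Medicare tax: $5,991.03 × 0.0226 = $135.40
Fitness reimbursement repayment: $370.44
(Employer's $317.40 toward fitness reimbursement repayment is not withheld from the employee.)
Total deductions = $254.62 + $321.72 + $151.61 + $135.40 + $370.44 = $1,233.79
Net pay = $5,991.03 − $1,233.79 = $4,757.24

$4,757.24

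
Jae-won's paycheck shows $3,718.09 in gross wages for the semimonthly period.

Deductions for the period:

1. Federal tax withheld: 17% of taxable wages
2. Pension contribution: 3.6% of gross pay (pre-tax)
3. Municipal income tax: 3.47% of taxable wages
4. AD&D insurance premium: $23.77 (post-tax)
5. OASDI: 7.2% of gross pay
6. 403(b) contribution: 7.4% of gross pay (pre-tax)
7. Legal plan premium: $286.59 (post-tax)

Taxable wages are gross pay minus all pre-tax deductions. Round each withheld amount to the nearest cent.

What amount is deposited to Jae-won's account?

403(b) contribution: $3,718.09 × 0.074 = $275.14
Pension contribution: $3,718.09 × 0.036 = $133.85
Pre-tax total = $275.14 + $133.85 = $408.99
Taxable wages = $3,718.09 − $408.99 = $3,309.10
Federal tax withheld: $3,309.10 × 0.17 = $562.55
Municipal income tax: $3,309.10 × 0.0347 = $114.83
OASDI: $3,718.09 × 0.072 = $267.70
Legal plan premium: $286.59
AD&D insurance premium: $23.77
Total deductions = $275.14 + $133.85 + $562.55 + $114.83 + $267.70 + $286.59 + $23.77 = $1,664.43
Net pay = $3,718.09 − $1,664.43 = $2,053.66

$2,053.66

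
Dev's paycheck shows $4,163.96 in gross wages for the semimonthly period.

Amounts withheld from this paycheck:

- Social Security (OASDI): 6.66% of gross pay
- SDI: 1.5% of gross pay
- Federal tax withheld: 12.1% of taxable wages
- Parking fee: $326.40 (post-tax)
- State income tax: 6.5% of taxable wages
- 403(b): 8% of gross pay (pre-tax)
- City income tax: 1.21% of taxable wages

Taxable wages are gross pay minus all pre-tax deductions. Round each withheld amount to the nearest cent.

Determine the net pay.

403(b): $4,163.96 × 0.08 = $333.12
Taxable wages = $4,163.96 − $333.12 = $3,830.84
Federal tax withheld: $3,830.84 × 0.121 = $463.53
State income tax: $3,830.84 × 0.065 = $249.00
City income tax: $3,830.84 × 0.0121 = $46.35
SDI: $4,163.96 × 0.015 = $62.46
Social Security (OASDI): $4,163.96 × 0.0666 = $277.32
Parking fee: $326.40
Total deductions = $333.12 + $463.53 + $249.00 + $46.35 + $62.46 + $277.32 + $326.40 = $1,758.18
Net pay = $4,163.96 − $1,758.18 = $2,405.78

$2,405.78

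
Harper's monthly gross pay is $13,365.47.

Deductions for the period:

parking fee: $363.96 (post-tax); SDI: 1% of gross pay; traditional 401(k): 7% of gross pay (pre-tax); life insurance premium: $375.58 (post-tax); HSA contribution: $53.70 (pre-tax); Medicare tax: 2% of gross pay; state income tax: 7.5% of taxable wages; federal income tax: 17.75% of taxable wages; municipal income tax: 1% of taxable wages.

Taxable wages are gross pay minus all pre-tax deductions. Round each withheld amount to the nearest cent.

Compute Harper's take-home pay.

$7,986.95

Traditional 401(k): $13,365.47 × 0.07 = $935.58
HSA contribution: $53.70
Pre-tax total = $935.58 + $53.70 = $989.28
Taxable wages = $13,365.47 − $989.28 = $12,376.19
Federal income tax: $12,376.19 × 0.1775 = $2,196.77
State income tax: $12,376.19 × 0.075 = $928.21
Municipal income tax: $12,376.19 × 0.01 = $123.76
Medicare tax: $13,365.47 × 0.02 = $267.31
SDI: $13,365.47 × 0.01 = $133.65
Parking fee: $363.96
Life insurance premium: $375.58
Total deductions = $935.58 + $53.70 + $2,196.77 + $928.21 + $123.76 + $267.31 + $133.65 + $363.96 + $375.58 = $5,378.52
Net pay = $13,365.47 − $5,378.52 = $7,986.95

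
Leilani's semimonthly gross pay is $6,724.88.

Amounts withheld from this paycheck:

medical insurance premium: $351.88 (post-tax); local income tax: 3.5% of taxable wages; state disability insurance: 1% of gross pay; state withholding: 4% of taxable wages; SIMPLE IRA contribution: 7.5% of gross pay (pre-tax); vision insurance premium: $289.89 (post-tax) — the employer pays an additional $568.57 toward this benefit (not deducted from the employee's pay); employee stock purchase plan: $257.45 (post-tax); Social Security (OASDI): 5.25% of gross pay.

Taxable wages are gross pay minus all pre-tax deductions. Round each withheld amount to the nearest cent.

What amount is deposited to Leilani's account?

SIMPLE IRA contribution: $6,724.88 × 0.075 = $504.37
Taxable wages = $6,724.88 − $504.37 = $6,220.51
State withholding: $6,220.51 × 0.04 = $248.82
Local income tax: $6,220.51 × 0.035 = $217.72
State disability insurance: $6,724.88 × 0.01 = $67.25
Social Security (OASDI): $6,724.88 × 0.0525 = $353.06
Medical insurance premium: $351.88
Vision insurance premium: $289.89
Employee stock purchase plan: $257.45
(Employer's $568.57 toward vision insurance premium is not withheld from the employee.)
Total deductions = $504.37 + $248.82 + $217.72 + $67.25 + $353.06 + $351.88 + $289.89 + $257.45 = $2,290.44
Net pay = $6,724.88 − $2,290.44 = $4,434.44

$4,434.44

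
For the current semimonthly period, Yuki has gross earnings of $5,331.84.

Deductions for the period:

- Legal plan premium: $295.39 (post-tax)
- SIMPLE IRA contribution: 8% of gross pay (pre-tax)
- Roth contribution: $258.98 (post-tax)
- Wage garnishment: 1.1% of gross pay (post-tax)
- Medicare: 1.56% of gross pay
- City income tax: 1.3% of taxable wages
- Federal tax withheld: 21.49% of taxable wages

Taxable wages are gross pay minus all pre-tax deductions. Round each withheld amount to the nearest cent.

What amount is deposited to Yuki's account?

SIMPLE IRA contribution: $5,331.84 × 0.08 = $426.55
Taxable wages = $5,331.84 − $426.55 = $4,905.29
Federal tax withheld: $4,905.29 × 0.2149 = $1,054.15
City income tax: $4,905.29 × 0.013 = $63.77
Medicare: $5,331.84 × 0.0156 = $83.18
Wage garnishment: $5,331.84 × 0.011 = $58.65
Roth contribution: $258.98
Legal plan premium: $295.39
Total deductions = $426.55 + $1,054.15 + $63.77 + $83.18 + $58.65 + $258.98 + $295.39 = $2,240.67
Net pay = $5,331.84 − $2,240.67 = $3,091.17

$3,091.17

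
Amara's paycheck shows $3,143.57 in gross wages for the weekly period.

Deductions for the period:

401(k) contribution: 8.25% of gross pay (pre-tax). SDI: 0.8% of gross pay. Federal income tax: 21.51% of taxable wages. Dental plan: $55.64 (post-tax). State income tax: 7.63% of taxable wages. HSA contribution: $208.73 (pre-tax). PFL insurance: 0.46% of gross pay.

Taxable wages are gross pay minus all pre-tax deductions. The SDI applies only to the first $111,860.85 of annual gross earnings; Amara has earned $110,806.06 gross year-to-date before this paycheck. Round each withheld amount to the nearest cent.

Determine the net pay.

HSA contribution: $208.73
401(k) contribution: $3,143.57 × 0.0825 = $259.34
Pre-tax total = $208.73 + $259.34 = $468.07
Taxable wages = $3,143.57 − $468.07 = $2,675.50
State income tax: $2,675.50 × 0.0763 = $204.14
Federal income tax: $2,675.50 × 0.2151 = $575.50
PFL insurance: $3,143.57 × 0.0046 = $14.46
SDI: only $111,860.85 − $110,806.06 = $1,054.79 of this check is subject → $1,054.79 × 0.008 = $8.44
Dental plan: $55.64
Total deductions = $208.73 + $259.34 + $204.14 + $575.50 + $14.46 + $8.44 + $55.64 = $1,326.25
Net pay = $3,143.57 − $1,326.25 = $1,817.32

$1,817.32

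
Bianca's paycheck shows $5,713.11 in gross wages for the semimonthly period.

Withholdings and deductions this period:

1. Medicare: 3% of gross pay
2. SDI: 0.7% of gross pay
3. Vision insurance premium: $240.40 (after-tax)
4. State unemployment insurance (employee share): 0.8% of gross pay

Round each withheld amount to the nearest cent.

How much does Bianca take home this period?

Medicare: $5,713.11 × 0.03 = $171.39
State unemployment insurance (employee share): $5,713.11 × 0.008 = $45.70
SDI: $5,713.11 × 0.007 = $39.99
Vision insurance premium: $240.40
Total deductions = $171.39 + $45.70 + $39.99 + $240.40 = $497.48
Net pay = $5,713.11 − $497.48 = $5,215.63

$5,215.63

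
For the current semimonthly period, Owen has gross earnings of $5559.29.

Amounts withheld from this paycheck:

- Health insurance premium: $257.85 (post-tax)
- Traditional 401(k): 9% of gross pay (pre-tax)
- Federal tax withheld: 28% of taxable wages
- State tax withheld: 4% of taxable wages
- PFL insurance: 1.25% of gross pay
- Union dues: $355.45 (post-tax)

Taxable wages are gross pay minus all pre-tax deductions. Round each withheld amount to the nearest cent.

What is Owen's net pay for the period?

Traditional 401(k): $5559.29 × 0.09 = $500.34
Taxable wages = $5559.29 − $500.34 = $5058.95
Federal tax withheld: $5058.95 × 0.28 = $1416.51
State tax withheld: $5058.95 × 0.04 = $202.36
PFL insurance: $5559.29 × 0.0125 = $69.49
Union dues: $355.45
Health insurance premium: $257.85
Total deductions = $500.34 + $1416.51 + $202.36 + $69.49 + $355.45 + $257.85 = $2802.00
Net pay = $5559.29 − $2802.00 = $2757.29

$2757.29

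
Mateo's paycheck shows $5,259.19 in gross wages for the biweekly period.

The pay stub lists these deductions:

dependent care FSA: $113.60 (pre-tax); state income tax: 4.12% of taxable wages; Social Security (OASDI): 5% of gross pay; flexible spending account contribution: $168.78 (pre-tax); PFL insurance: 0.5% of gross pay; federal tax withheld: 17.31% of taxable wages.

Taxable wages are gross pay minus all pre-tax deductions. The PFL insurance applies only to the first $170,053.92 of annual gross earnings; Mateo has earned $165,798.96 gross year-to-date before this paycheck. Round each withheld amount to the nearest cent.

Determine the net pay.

$3,626.05

Dependent care FSA: $113.60
Flexible spending account contribution: $168.78
Pre-tax total = $113.60 + $168.78 = $282.38
Taxable wages = $5,259.19 − $282.38 = $4,976.81
State income tax: $4,976.81 × 0.0412 = $205.04
Federal tax withheld: $4,976.81 × 0.1731 = $861.49
Social Security (OASDI): $5,259.19 × 0.05 = $262.96
PFL insurance: only $170,053.92 − $165,798.96 = $4,254.96 of this check is subject → $4,254.96 × 0.005 = $21.27
Total deductions = $113.60 + $168.78 + $205.04 + $861.49 + $262.96 + $21.27 = $1,633.14
Net pay = $5,259.19 − $1,633.14 = $3,626.05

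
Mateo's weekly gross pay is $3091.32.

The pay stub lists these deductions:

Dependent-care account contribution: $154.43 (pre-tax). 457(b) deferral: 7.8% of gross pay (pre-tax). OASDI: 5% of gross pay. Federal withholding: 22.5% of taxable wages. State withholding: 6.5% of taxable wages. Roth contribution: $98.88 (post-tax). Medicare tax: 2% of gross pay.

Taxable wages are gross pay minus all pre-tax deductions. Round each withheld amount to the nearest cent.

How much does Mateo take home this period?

457(b) deferral: $3091.32 × 0.078 = $241.12
Dependent-care account contribution: $154.43
Pre-tax total = $241.12 + $154.43 = $395.55
Taxable wages = $3091.32 − $395.55 = $2695.77
State withholding: $2695.77 × 0.065 = $175.23
Federal withholding: $2695.77 × 0.225 = $606.55
Medicare tax: $3091.32 × 0.02 = $61.83
OASDI: $3091.32 × 0.05 = $154.57
Roth contribution: $98.88
Total deductions = $241.12 + $154.43 + $175.23 + $606.55 + $61.83 + $154.57 + $98.88 = $1492.61
Net pay = $3091.32 − $1492.61 = $1598.71

$1598.71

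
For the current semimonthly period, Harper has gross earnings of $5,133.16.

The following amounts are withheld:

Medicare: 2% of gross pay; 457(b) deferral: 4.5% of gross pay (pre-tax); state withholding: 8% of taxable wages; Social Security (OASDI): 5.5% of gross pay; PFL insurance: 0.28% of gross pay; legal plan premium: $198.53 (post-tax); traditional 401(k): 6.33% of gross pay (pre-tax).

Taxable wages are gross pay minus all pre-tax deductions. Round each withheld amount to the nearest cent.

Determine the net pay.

457(b) deferral: $5,133.16 × 0.045 = $230.99
Traditional 401(k): $5,133.16 × 0.0633 = $324.93
Pre-tax total = $230.99 + $324.93 = $555.92
Taxable wages = $5,133.16 − $555.92 = $4,577.24
State withholding: $4,577.24 × 0.08 = $366.18
PFL insurance: $5,133.16 × 0.0028 = $14.37
Social Security (OASDI): $5,133.16 × 0.055 = $282.32
Medicare: $5,133.16 × 0.02 = $102.66
Legal plan premium: $198.53
Total deductions = $230.99 + $324.93 + $366.18 + $14.37 + $282.32 + $102.66 + $198.53 = $1,519.98
Net pay = $5,133.16 − $1,519.98 = $3,613.18

$3,613.18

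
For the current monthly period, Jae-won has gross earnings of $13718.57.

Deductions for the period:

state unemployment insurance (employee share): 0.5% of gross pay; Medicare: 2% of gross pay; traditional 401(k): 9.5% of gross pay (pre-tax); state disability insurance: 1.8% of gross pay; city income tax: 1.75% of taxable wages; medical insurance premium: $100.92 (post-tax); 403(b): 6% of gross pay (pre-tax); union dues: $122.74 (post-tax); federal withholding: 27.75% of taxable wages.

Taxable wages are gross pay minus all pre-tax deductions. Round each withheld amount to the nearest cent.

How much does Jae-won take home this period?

$7358.95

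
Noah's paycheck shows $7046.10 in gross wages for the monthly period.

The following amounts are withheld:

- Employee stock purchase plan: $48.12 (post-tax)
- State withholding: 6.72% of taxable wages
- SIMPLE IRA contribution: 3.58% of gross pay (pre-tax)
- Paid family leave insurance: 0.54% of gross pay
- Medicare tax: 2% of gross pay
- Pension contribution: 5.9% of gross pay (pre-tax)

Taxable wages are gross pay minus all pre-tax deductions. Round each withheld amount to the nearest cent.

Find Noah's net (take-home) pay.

$5722.43

SIMPLE IRA contribution: $7046.10 × 0.0358 = $252.25
Pension contribution: $7046.10 × 0.059 = $415.72
Pre-tax total = $252.25 + $415.72 = $667.97
Taxable wages = $7046.10 − $667.97 = $6378.13
State withholding: $6378.13 × 0.0672 = $428.61
Medicare tax: $7046.10 × 0.02 = $140.92
Paid family leave insurance: $7046.10 × 0.0054 = $38.05
Employee stock purchase plan: $48.12
Total deductions = $252.25 + $415.72 + $428.61 + $140.92 + $38.05 + $48.12 = $1323.67
Net pay = $7046.10 − $1323.67 = $5722.43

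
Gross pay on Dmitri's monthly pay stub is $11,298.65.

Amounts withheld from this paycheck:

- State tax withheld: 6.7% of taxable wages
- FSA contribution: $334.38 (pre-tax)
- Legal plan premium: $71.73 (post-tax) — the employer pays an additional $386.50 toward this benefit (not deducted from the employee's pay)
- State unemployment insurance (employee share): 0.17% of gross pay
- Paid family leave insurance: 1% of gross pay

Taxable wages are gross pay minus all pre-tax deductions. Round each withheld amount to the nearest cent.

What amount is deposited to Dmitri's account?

$10,025.73

FSA contribution: $334.38
Taxable wages = $11,298.65 − $334.38 = $10,964.27
State tax withheld: $10,964.27 × 0.067 = $734.61
State unemployment insurance (employee share): $11,298.65 × 0.0017 = $19.21
Paid family leave insurance: $11,298.65 × 0.01 = $112.99
Legal plan premium: $71.73
(Employer's $386.50 toward legal plan premium is not withheld from the employee.)
Total deductions = $334.38 + $734.61 + $19.21 + $112.99 + $71.73 = $1,272.92
Net pay = $11,298.65 − $1,272.92 = $10,025.73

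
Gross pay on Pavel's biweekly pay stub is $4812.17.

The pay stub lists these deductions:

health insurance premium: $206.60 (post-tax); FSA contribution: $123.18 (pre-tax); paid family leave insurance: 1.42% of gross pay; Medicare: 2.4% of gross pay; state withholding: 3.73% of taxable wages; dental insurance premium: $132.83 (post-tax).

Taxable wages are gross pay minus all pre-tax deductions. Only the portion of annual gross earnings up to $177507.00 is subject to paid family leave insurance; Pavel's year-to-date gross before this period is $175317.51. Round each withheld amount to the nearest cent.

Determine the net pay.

$4028.08

FSA contribution: $123.18
Taxable wages = $4812.17 − $123.18 = $4688.99
State withholding: $4688.99 × 0.0373 = $174.90
Paid family leave insurance: only $177507.00 − $175317.51 = $2189.49 of this check is subject → $2189.49 × 0.0142 = $31.09
Medicare: $4812.17 × 0.024 = $115.49
Health insurance premium: $206.60
Dental insurance premium: $132.83
Total deductions = $123.18 + $174.90 + $31.09 + $115.49 + $206.60 + $132.83 = $784.09
Net pay = $4812.17 − $784.09 = $4028.08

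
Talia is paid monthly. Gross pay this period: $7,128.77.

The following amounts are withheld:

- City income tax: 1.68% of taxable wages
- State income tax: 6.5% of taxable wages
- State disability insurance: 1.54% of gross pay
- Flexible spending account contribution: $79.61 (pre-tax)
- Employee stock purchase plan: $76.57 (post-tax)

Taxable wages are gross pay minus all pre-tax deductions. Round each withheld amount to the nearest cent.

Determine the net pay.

Flexible spending account contribution: $79.61
Taxable wages = $7,128.77 − $79.61 = $7,049.16
State income tax: $7,049.16 × 0.065 = $458.20
City income tax: $7,049.16 × 0.0168 = $118.43
State disability insurance: $7,128.77 × 0.0154 = $109.78
Employee stock purchase plan: $76.57
Total deductions = $79.61 + $458.20 + $118.43 + $109.78 + $76.57 = $842.59
Net pay = $7,128.77 − $842.59 = $6,286.18

$6,286.18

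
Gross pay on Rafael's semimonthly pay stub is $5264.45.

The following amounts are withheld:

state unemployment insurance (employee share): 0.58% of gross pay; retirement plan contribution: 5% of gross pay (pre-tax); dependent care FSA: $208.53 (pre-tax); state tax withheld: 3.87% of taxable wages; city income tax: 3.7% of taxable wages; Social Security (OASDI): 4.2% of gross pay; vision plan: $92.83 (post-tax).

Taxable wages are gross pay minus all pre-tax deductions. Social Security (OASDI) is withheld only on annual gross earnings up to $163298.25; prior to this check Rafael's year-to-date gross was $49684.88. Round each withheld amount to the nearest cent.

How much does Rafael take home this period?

$4085.42

Dependent care FSA: $208.53
Retirement plan contribution: $5264.45 × 0.05 = $263.22
Pre-tax total = $208.53 + $263.22 = $471.75
Taxable wages = $5264.45 − $471.75 = $4792.70
City income tax: $4792.70 × 0.037 = $177.33
State tax withheld: $4792.70 × 0.0387 = $185.48
State unemployment insurance (employee share): $5264.45 × 0.0058 = $30.53
Social Security (OASDI): cap not yet reached, full $5264.45 is subject → $5264.45 × 0.042 = $221.11
Vision plan: $92.83
Total deductions = $208.53 + $263.22 + $177.33 + $185.48 + $30.53 + $221.11 + $92.83 = $1179.03
Net pay = $5264.45 − $1179.03 = $4085.42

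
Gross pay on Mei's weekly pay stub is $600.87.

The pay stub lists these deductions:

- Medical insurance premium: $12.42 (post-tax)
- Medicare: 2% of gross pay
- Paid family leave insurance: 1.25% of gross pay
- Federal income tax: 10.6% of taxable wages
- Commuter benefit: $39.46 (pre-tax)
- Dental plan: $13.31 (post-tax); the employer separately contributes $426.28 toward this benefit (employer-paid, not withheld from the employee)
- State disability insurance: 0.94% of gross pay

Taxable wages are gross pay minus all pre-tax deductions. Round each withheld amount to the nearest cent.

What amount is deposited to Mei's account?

$450.99

Commuter benefit: $39.46
Taxable wages = $600.87 − $39.46 = $561.41
Federal income tax: $561.41 × 0.106 = $59.51
State disability insurance: $600.87 × 0.0094 = $5.65
Medicare: $600.87 × 0.02 = $12.02
Paid family leave insurance: $600.87 × 0.0125 = $7.51
Medical insurance premium: $12.42
Dental plan: $13.31
(Employer's $426.28 toward dental plan is not withheld from the employee.)
Total deductions = $39.46 + $59.51 + $5.65 + $12.02 + $7.51 + $12.42 + $13.31 = $149.88
Net pay = $600.87 − $149.88 = $450.99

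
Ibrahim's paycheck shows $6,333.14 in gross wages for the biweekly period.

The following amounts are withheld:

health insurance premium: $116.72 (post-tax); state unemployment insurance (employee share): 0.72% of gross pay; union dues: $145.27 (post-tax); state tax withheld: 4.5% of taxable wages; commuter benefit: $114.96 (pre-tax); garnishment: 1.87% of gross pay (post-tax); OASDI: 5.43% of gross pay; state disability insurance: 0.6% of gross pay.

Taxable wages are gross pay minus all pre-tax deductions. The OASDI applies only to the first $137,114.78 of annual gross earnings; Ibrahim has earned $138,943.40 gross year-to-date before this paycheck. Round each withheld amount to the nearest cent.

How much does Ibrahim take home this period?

Commuter benefit: $114.96
Taxable wages = $6,333.14 − $114.96 = $6,218.18
State tax withheld: $6,218.18 × 0.045 = $279.82
State disability insurance: $6,333.14 × 0.006 = $38.00
OASDI: annual cap $137,114.78 already reached (YTD $138,943.40), so $0.00
State unemployment insurance (employee share): $6,333.14 × 0.0072 = $45.60
Health insurance premium: $116.72
Union dues: $145.27
Garnishment: $6,333.14 × 0.0187 = $118.43
Total deductions = $114.96 + $279.82 + $38.00 + $0.00 + $45.60 + $116.72 + $145.27 + $118.43 = $858.80
Net pay = $6,333.14 − $858.80 = $5,474.34

$5,474.34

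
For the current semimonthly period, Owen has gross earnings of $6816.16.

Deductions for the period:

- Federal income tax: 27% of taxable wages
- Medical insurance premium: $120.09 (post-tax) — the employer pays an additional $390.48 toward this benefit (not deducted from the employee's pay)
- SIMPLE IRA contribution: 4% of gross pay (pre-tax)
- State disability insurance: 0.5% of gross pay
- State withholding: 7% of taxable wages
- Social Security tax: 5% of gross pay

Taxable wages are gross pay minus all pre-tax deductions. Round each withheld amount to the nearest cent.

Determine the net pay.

$3823.73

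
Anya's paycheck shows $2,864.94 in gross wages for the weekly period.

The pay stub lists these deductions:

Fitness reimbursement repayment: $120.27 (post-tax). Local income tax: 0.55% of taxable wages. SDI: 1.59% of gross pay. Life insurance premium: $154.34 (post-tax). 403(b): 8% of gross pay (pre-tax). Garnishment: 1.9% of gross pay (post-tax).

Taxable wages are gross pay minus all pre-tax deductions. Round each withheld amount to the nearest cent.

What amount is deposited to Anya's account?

403(b): $2,864.94 × 0.08 = $229.20
Taxable wages = $2,864.94 − $229.20 = $2,635.74
Local income tax: $2,635.74 × 0.0055 = $14.50
SDI: $2,864.94 × 0.0159 = $45.55
Garnishment: $2,864.94 × 0.019 = $54.43
Life insurance premium: $154.34
Fitness reimbursement repayment: $120.27
Total deductions = $229.20 + $14.50 + $45.55 + $54.43 + $154.34 + $120.27 = $618.29
Net pay = $2,864.94 − $618.29 = $2,246.65

$2,246.65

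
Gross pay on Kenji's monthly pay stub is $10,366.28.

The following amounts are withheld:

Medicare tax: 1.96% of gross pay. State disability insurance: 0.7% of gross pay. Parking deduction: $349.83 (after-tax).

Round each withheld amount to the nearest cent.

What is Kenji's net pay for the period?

State disability insurance: $10,366.28 × 0.007 = $72.56
Medicare tax: $10,366.28 × 0.0196 = $203.18
Parking deduction: $349.83
Total deductions = $72.56 + $203.18 + $349.83 = $625.57
Net pay = $10,366.28 − $625.57 = $9,740.71

$9,740.71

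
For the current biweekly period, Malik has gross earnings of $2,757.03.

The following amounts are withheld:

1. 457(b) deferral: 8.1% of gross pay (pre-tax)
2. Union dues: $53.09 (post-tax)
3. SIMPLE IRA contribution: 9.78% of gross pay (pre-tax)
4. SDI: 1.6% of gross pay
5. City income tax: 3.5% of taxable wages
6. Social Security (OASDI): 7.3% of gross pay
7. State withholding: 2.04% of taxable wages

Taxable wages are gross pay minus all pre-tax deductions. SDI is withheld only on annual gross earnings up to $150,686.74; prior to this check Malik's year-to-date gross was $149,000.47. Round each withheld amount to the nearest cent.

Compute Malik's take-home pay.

457(b) deferral: $2,757.03 × 0.081 = $223.32
SIMPLE IRA contribution: $2,757.03 × 0.0978 = $269.64
Pre-tax total = $223.32 + $269.64 = $492.96
Taxable wages = $2,757.03 − $492.96 = $2,264.07
State withholding: $2,264.07 × 0.0204 = $46.19
City income tax: $2,264.07 × 0.035 = $79.24
Social Security (OASDI): $2,757.03 × 0.073 = $201.26
SDI: only $150,686.74 − $149,000.47 = $1,686.27 of this check is subject → $1,686.27 × 0.016 = $26.98
Union dues: $53.09
Total deductions = $223.32 + $269.64 + $46.19 + $79.24 + $201.26 + $26.98 + $53.09 = $899.72
Net pay = $2,757.03 − $899.72 = $1,857.31

$1,857.31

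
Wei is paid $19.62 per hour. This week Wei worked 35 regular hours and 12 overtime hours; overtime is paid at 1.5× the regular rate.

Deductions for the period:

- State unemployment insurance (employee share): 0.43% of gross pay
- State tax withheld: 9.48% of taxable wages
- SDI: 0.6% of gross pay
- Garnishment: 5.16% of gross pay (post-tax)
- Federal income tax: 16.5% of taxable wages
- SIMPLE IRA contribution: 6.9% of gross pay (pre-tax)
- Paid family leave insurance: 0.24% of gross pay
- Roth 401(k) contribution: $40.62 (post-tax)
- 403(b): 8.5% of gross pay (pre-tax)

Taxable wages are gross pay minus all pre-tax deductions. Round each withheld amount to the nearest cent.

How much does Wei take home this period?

Regular pay: 35 × $19.62 = $686.70
Overtime pay: 12 × $19.62 × 1.5 = $353.16
Gross pay = $686.70 + $353.16 = $1,039.86
403(b): $1,039.86 × 0.085 = $88.39
SIMPLE IRA contribution: $1,039.86 × 0.069 = $71.75
Pre-tax total = $88.39 + $71.75 = $160.14
Taxable wages = $1,039.86 − $160.14 = $879.72
State tax withheld: $879.72 × 0.0948 = $83.40
Federal income tax: $879.72 × 0.165 = $145.15
State unemployment insurance (employee share): $1,039.86 × 0.0043 = $4.47
Paid family leave insurance: $1,039.86 × 0.0024 = $2.50
SDI: $1,039.86 × 0.006 = $6.24
Garnishment: $1,039.86 × 0.0516 = $53.66
Roth 401(k) contribution: $40.62
Total deductions = $88.39 + $71.75 + $83.40 + $145.15 + $4.47 + $2.50 + $6.24 + $53.66 + $40.62 = $496.18
Net pay = $1,039.86 − $496.18 = $543.68

$543.68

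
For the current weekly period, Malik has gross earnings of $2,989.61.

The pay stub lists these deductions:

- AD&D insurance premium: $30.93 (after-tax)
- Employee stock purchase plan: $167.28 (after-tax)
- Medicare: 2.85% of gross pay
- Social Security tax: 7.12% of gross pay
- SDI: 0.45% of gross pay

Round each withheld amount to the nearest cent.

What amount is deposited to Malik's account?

$2,479.89

SDI: $2,989.61 × 0.0045 = $13.45
Social Security tax: $2,989.61 × 0.0712 = $212.86
Medicare: $2,989.61 × 0.0285 = $85.20
AD&D insurance premium: $30.93
Employee stock purchase plan: $167.28
Total deductions = $13.45 + $212.86 + $85.20 + $30.93 + $167.28 = $509.72
Net pay = $2,989.61 − $509.72 = $2,479.89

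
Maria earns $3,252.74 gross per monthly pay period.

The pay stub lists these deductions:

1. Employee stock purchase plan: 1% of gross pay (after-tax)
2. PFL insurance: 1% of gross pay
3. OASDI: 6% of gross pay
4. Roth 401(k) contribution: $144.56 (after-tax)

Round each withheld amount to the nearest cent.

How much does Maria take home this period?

$2,847.96

OASDI: $3,252.74 × 0.06 = $195.16
PFL insurance: $3,252.74 × 0.01 = $32.53
Employee stock purchase plan: $3,252.74 × 0.01 = $32.53
Roth 401(k) contribution: $144.56
Total deductions = $195.16 + $32.53 + $32.53 + $144.56 = $404.78
Net pay = $3,252.74 − $404.78 = $2,847.96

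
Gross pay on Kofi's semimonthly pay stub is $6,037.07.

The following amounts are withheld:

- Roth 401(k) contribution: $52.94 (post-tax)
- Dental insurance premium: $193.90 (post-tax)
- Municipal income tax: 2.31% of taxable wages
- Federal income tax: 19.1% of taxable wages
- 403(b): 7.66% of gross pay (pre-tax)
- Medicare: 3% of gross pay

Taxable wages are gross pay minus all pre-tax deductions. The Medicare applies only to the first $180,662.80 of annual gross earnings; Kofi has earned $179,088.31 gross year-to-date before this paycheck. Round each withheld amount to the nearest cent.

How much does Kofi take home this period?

$4,087.04

403(b): $6,037.07 × 0.0766 = $462.44
Taxable wages = $6,037.07 − $462.44 = $5,574.63
Federal income tax: $5,574.63 × 0.191 = $1,064.75
Municipal income tax: $5,574.63 × 0.0231 = $128.77
Medicare: only $180,662.80 − $179,088.31 = $1,574.49 of this check is subject → $1,574.49 × 0.03 = $47.23
Roth 401(k) contribution: $52.94
Dental insurance premium: $193.90
Total deductions = $462.44 + $1,064.75 + $128.77 + $47.23 + $52.94 + $193.90 = $1,950.03
Net pay = $6,037.07 − $1,950.03 = $4,087.04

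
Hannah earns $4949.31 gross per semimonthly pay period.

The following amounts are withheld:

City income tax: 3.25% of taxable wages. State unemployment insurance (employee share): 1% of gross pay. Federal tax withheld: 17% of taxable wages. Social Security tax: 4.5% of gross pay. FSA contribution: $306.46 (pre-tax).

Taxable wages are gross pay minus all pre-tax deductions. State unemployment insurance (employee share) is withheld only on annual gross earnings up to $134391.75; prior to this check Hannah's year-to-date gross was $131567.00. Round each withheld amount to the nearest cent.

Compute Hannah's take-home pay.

$3451.71

FSA contribution: $306.46
Taxable wages = $4949.31 − $306.46 = $4642.85
Federal tax withheld: $4642.85 × 0.17 = $789.28
City income tax: $4642.85 × 0.0325 = $150.89
Social Security tax: $4949.31 × 0.045 = $222.72
State unemployment insurance (employee share): only $134391.75 − $131567.00 = $2824.75 of this check is subject → $2824.75 × 0.01 = $28.25
Total deductions = $306.46 + $789.28 + $150.89 + $222.72 + $28.25 = $1497.60
Net pay = $4949.31 − $1497.60 = $3451.71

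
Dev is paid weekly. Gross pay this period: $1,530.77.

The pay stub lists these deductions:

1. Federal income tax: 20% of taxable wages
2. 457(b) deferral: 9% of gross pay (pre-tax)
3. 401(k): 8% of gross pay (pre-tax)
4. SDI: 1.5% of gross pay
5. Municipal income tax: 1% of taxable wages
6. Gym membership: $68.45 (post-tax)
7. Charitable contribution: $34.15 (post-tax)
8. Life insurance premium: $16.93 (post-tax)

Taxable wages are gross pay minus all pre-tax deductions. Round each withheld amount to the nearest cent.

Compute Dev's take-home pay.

$861.23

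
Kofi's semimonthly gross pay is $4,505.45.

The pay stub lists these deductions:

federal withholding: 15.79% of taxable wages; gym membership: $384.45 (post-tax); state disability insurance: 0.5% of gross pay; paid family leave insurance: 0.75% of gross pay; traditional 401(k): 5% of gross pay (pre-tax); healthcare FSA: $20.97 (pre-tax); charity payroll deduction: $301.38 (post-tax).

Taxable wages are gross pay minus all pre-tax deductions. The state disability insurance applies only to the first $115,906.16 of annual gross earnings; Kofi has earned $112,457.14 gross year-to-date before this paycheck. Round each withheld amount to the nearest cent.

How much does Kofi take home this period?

Healthcare FSA: $20.97
Traditional 401(k): $4,505.45 × 0.05 = $225.27
Pre-tax total = $20.97 + $225.27 = $246.24
Taxable wages = $4,505.45 − $246.24 = $4,259.21
Federal withholding: $4,259.21 × 0.1579 = $672.53
Paid family leave insurance: $4,505.45 × 0.0075 = $33.79
State disability insurance: only $115,906.16 − $112,457.14 = $3,449.02 of this check is subject → $3,449.02 × 0.005 = $17.25
Charity payroll deduction: $301.38
Gym membership: $384.45
Total deductions = $20.97 + $225.27 + $672.53 + $33.79 + $17.25 + $301.38 + $384.45 = $1,655.64
Net pay = $4,505.45 − $1,655.64 = $2,849.81

$2,849.81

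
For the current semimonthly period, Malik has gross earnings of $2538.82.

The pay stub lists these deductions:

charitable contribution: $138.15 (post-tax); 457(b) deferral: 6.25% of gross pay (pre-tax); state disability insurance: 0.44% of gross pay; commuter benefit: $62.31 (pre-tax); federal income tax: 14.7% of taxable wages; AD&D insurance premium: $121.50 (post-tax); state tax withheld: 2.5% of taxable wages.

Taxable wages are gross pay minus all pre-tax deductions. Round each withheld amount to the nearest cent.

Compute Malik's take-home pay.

$1648.34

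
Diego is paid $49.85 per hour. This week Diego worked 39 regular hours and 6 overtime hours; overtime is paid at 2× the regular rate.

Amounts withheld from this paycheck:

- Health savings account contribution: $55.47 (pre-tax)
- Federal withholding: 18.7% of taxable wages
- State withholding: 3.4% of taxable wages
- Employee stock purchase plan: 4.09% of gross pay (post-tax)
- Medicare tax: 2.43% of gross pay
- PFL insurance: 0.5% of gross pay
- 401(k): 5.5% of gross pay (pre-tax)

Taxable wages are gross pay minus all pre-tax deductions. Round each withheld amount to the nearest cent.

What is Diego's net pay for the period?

$1,649.88

Regular pay: 39 × $49.85 = $1,944.15
Overtime pay: 6 × $49.85 × 2 = $598.20
Gross pay = $1,944.15 + $598.20 = $2,542.35
401(k): $2,542.35 × 0.055 = $139.83
Health savings account contribution: $55.47
Pre-tax total = $139.83 + $55.47 = $195.30
Taxable wages = $2,542.35 − $195.30 = $2,347.05
Federal withholding: $2,347.05 × 0.187 = $438.90
State withholding: $2,347.05 × 0.034 = $79.80
Medicare tax: $2,542.35 × 0.0243 = $61.78
PFL insurance: $2,542.35 × 0.005 = $12.71
Employee stock purchase plan: $2,542.35 × 0.0409 = $103.98
Total deductions = $139.83 + $55.47 + $438.90 + $79.80 + $61.78 + $12.71 + $103.98 = $892.47
Net pay = $2,542.35 − $892.47 = $1,649.88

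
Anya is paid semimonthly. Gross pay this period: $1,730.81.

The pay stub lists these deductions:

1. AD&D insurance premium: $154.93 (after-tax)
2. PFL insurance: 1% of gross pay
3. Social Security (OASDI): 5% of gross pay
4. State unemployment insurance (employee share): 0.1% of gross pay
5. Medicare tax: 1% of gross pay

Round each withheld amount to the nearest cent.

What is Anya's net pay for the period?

$1,452.99

PFL insurance: $1,730.81 × 0.01 = $17.31
Medicare tax: $1,730.81 × 0.01 = $17.31
State unemployment insurance (employee share): $1,730.81 × 0.001 = $1.73
Social Security (OASDI): $1,730.81 × 0.05 = $86.54
AD&D insurance premium: $154.93
Total deductions = $17.31 + $17.31 + $1.73 + $86.54 + $154.93 = $277.82
Net pay = $1,730.81 − $277.82 = $1,452.99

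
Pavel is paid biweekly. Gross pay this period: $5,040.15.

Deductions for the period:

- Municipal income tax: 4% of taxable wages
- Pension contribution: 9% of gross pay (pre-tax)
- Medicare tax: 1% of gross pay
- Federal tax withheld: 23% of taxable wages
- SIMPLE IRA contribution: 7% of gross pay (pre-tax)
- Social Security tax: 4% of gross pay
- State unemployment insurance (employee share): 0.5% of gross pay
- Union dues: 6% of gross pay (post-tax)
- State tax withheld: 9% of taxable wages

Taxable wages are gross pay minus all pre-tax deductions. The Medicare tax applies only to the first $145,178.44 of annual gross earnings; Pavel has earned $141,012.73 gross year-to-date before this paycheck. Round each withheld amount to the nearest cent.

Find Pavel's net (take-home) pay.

SIMPLE IRA contribution: $5,040.15 × 0.07 = $352.81
Pension contribution: $5,040.15 × 0.09 = $453.61
Pre-tax total = $352.81 + $453.61 = $806.42
Taxable wages = $5,040.15 − $806.42 = $4,233.73
Municipal income tax: $4,233.73 × 0.04 = $169.35
Federal tax withheld: $4,233.73 × 0.23 = $973.76
State tax withheld: $4,233.73 × 0.09 = $381.04
State unemployment insurance (employee share): $5,040.15 × 0.005 = $25.20
Social Security tax: $5,040.15 × 0.04 = $201.61
Medicare tax: only $145,178.44 − $141,012.73 = $4,165.71 of this check is subject → $4,165.71 × 0.01 = $41.66
Union dues: $5,040.15 × 0.06 = $302.41
Total deductions = $352.81 + $453.61 + $169.35 + $973.76 + $381.04 + $25.20 + $201.61 + $41.66 + $302.41 = $2,901.45
Net pay = $5,040.15 − $2,901.45 = $2,138.70

$2,138.70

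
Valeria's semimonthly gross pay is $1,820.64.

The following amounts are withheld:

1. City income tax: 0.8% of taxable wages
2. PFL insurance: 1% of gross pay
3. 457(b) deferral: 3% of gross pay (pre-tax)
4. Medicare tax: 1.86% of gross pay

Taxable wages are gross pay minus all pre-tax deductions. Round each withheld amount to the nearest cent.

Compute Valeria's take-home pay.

457(b) deferral: $1,820.64 × 0.03 = $54.62
Taxable wages = $1,820.64 − $54.62 = $1,766.02
City income tax: $1,766.02 × 0.008 = $14.13
PFL insurance: $1,820.64 × 0.01 = $18.21
Medicare tax: $1,820.64 × 0.0186 = $33.86
Total deductions = $54.62 + $14.13 + $18.21 + $33.86 = $120.82
Net pay = $1,820.64 − $120.82 = $1,699.82

$1,699.82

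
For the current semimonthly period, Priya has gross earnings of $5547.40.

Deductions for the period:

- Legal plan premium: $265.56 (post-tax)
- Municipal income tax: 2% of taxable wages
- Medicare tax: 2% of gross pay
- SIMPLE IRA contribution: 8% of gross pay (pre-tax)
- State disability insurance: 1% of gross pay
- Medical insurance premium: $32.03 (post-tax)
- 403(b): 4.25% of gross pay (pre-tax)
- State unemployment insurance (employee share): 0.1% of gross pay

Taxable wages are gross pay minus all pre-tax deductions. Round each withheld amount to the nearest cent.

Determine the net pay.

SIMPLE IRA contribution: $5547.40 × 0.08 = $443.79
403(b): $5547.40 × 0.0425 = $235.76
Pre-tax total = $443.79 + $235.76 = $679.55
Taxable wages = $5547.40 − $679.55 = $4867.85
Municipal income tax: $4867.85 × 0.02 = $97.36
State disability insurance: $5547.40 × 0.01 = $55.47
Medicare tax: $5547.40 × 0.02 = $110.95
State unemployment insurance (employee share): $5547.40 × 0.001 = $5.55
Medical insurance premium: $32.03
Legal plan premium: $265.56
Total deductions = $443.79 + $235.76 + $97.36 + $55.47 + $110.95 + $5.55 + $32.03 + $265.56 = $1246.47
Net pay = $5547.40 − $1246.47 = $4300.93

$4300.93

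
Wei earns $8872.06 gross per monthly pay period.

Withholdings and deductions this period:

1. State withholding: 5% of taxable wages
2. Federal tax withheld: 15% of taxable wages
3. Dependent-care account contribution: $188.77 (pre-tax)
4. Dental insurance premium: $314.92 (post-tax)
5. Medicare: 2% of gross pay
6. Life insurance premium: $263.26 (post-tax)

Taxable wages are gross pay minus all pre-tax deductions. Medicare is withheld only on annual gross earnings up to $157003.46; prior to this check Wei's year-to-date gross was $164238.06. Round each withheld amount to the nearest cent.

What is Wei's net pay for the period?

Dependent-care account contribution: $188.77
Taxable wages = $8872.06 − $188.77 = $8683.29
Federal tax withheld: $8683.29 × 0.15 = $1302.49
State withholding: $8683.29 × 0.05 = $434.16
Medicare: annual cap $157003.46 already reached (YTD $164238.06), so $0.00
Life insurance premium: $263.26
Dental insurance premium: $314.92
Total deductions = $188.77 + $1302.49 + $434.16 + $0.00 + $263.26 + $314.92 = $2503.60
Net pay = $8872.06 − $2503.60 = $6368.46

$6368.46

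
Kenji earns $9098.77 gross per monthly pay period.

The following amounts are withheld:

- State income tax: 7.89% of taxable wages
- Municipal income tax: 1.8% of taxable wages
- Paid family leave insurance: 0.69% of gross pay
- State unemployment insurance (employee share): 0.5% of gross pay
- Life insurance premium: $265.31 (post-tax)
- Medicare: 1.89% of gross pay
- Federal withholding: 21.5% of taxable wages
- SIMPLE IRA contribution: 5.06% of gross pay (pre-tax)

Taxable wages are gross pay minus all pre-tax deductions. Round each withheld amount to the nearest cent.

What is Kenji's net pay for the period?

SIMPLE IRA contribution: $9098.77 × 0.0506 = $460.40
Taxable wages = $9098.77 − $460.40 = $8638.37
State income tax: $8638.37 × 0.0789 = $681.57
Federal withholding: $8638.37 × 0.215 = $1857.25
Municipal income tax: $8638.37 × 0.018 = $155.49
Paid family leave insurance: $9098.77 × 0.0069 = $62.78
State unemployment insurance (employee share): $9098.77 × 0.005 = $45.49
Medicare: $9098.77 × 0.0189 = $171.97
Life insurance premium: $265.31
Total deductions = $460.40 + $681.57 + $1857.25 + $155.49 + $62.78 + $45.49 + $171.97 + $265.31 = $3700.26
Net pay = $9098.77 − $3700.26 = $5398.51

$5398.51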